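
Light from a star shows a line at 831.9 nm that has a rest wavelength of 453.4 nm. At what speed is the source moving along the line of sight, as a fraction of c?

λ'/λ₀ = 1.8348 > 1 (redshift), so the source is receding.
λ'/λ₀ = √((1 + β)/(1 − β)) for a receding source ⇒ β = (r² − 1)/(r² + 1) with r = λ'/λ₀.
β = (3.3665 − 1)/(3.3665 + 1) ≈ 0.542.

0.542c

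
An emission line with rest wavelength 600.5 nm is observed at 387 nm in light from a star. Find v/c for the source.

λ'/λ₀ = 0.6445 < 1 (blueshift), so the source is approaching.
λ'/λ₀ = √((1 − β)/(1 + β)) for an approaching source ⇒ β = (1 − r²)/(1 + r²) with r = λ'/λ₀.
β = (1 − 0.4153)/(1 + 0.4153) ≈ 0.413.

0.413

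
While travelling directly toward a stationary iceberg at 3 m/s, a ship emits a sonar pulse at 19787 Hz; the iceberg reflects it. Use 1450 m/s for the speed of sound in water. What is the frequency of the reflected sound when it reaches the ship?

The iceberg receives the sound from a moving source: f₁ = f₀ · v/(v − v_e) = 19787 × 1450/1447 ≈ 19828 Hz.
On the return leg the ship is a moving observer: f₂ = f₁ · (v + v_e)/v = 19828 × 1453/1450 ≈ 19869 Hz.

19869 Hz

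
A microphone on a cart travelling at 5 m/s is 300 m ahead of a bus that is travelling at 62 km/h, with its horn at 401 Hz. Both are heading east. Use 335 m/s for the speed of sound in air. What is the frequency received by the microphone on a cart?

62 km/h = 17.22 m/s.
The microphone on a cart is ahead, so the bus is moving toward it while the microphone on a cart is moving away from the bus.
General Doppler shift: f' = f · (v − v_o)/(v − v_s).
f' = 401 × (335 − 5)/(335 − 17.22) = 401 × 330/317.78 ≈ 416 Hz.

416 Hz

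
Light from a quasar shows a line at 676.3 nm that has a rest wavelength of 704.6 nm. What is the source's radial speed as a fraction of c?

λ'/λ₀ = 0.9598 < 1 (blueshift), so the source is approaching.
λ'/λ₀ = √((1 − β)/(1 + β)) for an approaching source ⇒ β = (1 − r²)/(1 + r²) with r = λ'/λ₀.
β = (1 − 0.9213)/(1 + 0.9213) ≈ 0.041.

0.041c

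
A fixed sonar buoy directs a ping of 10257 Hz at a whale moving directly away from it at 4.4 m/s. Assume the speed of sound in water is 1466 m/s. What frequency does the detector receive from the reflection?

10196 Hz

At the whale (a moving observer), f₁ = f₀ · (v − u)/v = 10257 × 1461.6/1466 ≈ 10226 Hz.
On reflection it acts as a source moving away from the stationary detector: f₂ = f₁ · v/(v + u) = 10226 × 1466/1470.4 ≈ 10196 Hz.
Equivalently f₂ = f₀ · (v − u)/(v + u).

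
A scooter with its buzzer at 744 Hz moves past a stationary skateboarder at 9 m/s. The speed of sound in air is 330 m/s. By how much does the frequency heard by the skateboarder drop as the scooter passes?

40.6 Hz

Approaching: f₁ = f · v/(v − v_s) = 744 × 330/321 ≈ 764.9 Hz.
Receding: f₂ = f · v/(v + v_s) = 744 × 330/339 ≈ 724.2 Hz.
Drop: f₁ − f₂ = 2f·v·v_s/(v² − v_s²) = 2 × 744 × 330 × 9/(330² − 9²) ≈ 40.6 Hz.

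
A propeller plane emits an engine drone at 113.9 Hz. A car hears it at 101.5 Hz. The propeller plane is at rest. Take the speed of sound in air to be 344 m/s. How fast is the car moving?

f' < f, so the car is receding.
f' = f · (v − v_o)/v ⇒ v_o = v · |f'/f − 1|.
v_o = 344 × |101.5/113.9 − 1| = 344 × 0.1089 ≈ 37 m/s.

37 m/s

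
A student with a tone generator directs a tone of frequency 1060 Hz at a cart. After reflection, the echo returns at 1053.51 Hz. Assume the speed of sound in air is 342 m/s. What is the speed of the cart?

Double Doppler shift off a moving reflector: f₂ = f₀ · (v + u)/(v − u) (u > 0 toward emitter).
Rearranging, u = v · (f₂ − f₀)/(f₂ + f₀) = 342 × -6.49/2113.51 ≈ -1.05 m/s.
So the cart is moving at 1.05 m/s away from the emitter.

1.05 m/s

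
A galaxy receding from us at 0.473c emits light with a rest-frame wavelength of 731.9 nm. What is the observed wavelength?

1223.6 nm

Relativistic Doppler for wavelength: λ' = λ₀ · √((1 + β)/(1 − β)).
λ' = 731.9 × √(1.4730/0.5270) = 731.9 × 1.67185 ≈ 1223.6 nm.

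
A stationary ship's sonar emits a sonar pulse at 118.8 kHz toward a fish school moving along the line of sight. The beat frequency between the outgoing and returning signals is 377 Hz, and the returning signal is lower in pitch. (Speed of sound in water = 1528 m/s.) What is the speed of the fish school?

2.43 m/s

Double Doppler shift off a moving reflector: f₂ = f₀ · (v + u)/(v − u) (u > 0 toward emitter).
Returning signal is lower, so f₂ = f₀ − Δf = 118800 − 377 = 118423 Hz.
Rearranging, u = v · (f₂ − f₀)/(f₂ + f₀) = 1528 × -377/237223 ≈ -2.43 m/s.
So the fish school is moving at 2.43 m/s away from the emitter.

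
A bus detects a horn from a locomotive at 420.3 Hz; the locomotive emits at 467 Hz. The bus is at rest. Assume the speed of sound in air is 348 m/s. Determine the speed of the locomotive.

39 m/s

f' < f, so the locomotive is receding.
f' = f · v/(v + v_s) ⇒ v_s = v · |1 − f/f'|.
v_s = 348 × |1 − 467/420.3| = 348 × 0.1111 ≈ 39 m/s.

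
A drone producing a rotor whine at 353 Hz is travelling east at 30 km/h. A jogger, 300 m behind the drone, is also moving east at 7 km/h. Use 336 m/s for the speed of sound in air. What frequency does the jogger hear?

30 km/h = 8.333 m/s; 7 km/h = 1.944 m/s.
The jogger is behind, so the drone is moving away from it while the jogger is moving toward the drone.
Both move, so f' = f · (v + v_o)/(v + v_s).
f' = 353 × (336 + 1.944)/(336 + 8.333) = 353 × 337.94/344.33 ≈ 346 Hz.

346 Hz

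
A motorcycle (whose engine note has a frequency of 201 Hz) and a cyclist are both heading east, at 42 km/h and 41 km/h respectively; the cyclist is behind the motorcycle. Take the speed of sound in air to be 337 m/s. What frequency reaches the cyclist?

201 Hz

42 km/h = 11.67 m/s; 41 km/h = 11.39 m/s.
The cyclist is behind, so the motorcycle is moving away from it while the cyclist is moving toward the motorcycle.
Both move, so f' = f · (v + v_o)/(v + v_s).
f' = 201 × (337 + 11.39)/(337 + 11.67) = 201 × 348.39/348.67 ≈ 201 Hz.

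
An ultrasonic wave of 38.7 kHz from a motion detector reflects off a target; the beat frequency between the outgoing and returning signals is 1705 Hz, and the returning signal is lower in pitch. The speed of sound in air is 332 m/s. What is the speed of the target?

Double Doppler shift off a moving reflector: f₂ = f₀ · (v + u)/(v − u) (u > 0 toward emitter).
Returning signal is lower, so f₂ = f₀ − Δf = 38700 − 1705 = 36995 Hz.
Rearranging, u = v · (f₂ − f₀)/(f₂ + f₀) = 332 × -1705/75695 ≈ -7.5 m/s.
So the target is moving at 7.5 m/s away from the emitter.

7.5 m/s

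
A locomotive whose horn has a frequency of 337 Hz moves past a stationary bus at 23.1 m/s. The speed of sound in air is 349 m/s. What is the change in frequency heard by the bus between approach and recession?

44.8 Hz

Approaching: f₁ = f · v/(v − v_s) = 337 × 349/325.9 ≈ 360.9 Hz.
Receding: f₂ = f · v/(v + v_s) = 337 × 349/372.1 ≈ 316.1 Hz.
Drop: f₁ − f₂ = 2f·v·v_s/(v² − v_s²) = 2 × 337 × 349 × 23.1/(349² − 23.1²) ≈ 44.8 Hz.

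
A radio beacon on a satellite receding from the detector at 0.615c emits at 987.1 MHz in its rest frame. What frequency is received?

482.0 MHz

Relativistic Doppler for frequency: f' = f₀ · √((1 − β)/(1 + β)).
f' = 987.1 × √(0.3850/1.6150) = 987.1 × 0.48825 ≈ 482.0 MHz.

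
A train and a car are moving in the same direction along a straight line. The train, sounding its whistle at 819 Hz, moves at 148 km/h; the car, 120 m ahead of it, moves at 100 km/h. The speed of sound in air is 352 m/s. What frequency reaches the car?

854 Hz

148 km/h = 41.11 m/s; 100 km/h = 27.78 m/s.
The car is ahead, so the train is moving toward it while the car is moving away from the train.
With source approaching and observer receding, f' = f · (v − v_o)/(v − v_s).
f' = 819 × (352 − 27.78)/(352 − 41.11) = 819 × 324.22/310.89 ≈ 854 Hz.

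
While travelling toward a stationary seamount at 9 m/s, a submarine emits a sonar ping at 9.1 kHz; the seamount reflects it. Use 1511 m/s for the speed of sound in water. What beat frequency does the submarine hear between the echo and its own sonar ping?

The seamount receives the sound from a moving source: f₁ = f₀ · v/(v − v_e) = 9.1 × 1511/1502 ≈ 9.1545 kHz.
On the return leg the submarine is a moving observer: f₂ = f₁ · (v + v_e)/v = 9.1545 × 1520/1511 ≈ 9.2091 kHz.
Beat against the emitted tone (with f₀ = 9100 Hz): |f₂ − f₀| = 2v_e·f₀/(v − v_e) = 2 × 9 × 9100/1502 ≈ 109 Hz.

109 Hz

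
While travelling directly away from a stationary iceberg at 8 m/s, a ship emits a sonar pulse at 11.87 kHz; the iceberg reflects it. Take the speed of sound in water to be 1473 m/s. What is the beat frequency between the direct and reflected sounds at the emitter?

The iceberg receives the sound from a moving source: f₁ = f₀ · v/(v + v_e) = 11.87 × 1473/1481 ≈ 11.8059 kHz.
On the return leg the ship is a moving observer: f₂ = f₁ · (v − v_e)/v = 11.8059 × 1465/1473 ≈ 11.7418 kHz.
Equivalently f₂ = f₀ · (v − v_e)/(v + v_e).
Beat against the emitted tone (with f₀ = 11870 Hz): |f₂ − f₀| = 2v_e·f₀/(v + v_e) = 2 × 8 × 11870/1481 ≈ 128 Hz.

128 Hz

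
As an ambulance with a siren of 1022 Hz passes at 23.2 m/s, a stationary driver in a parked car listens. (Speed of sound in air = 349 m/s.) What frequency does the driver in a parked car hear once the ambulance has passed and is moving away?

958 Hz

Receding: f₂ = f · v/(v + v_s) = 1022 × 349/372.2 ≈ 958 Hz.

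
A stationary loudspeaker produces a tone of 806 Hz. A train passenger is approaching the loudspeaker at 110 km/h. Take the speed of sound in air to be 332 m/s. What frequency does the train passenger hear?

110 km/h = 30.56 m/s.
Only the observer moves, toward the source, so f' = f · (v + v_o)/v.
f' = 806 × (332 + 30.56)/332 = 806 × 362.56/332 ≈ 880 Hz.

880 Hz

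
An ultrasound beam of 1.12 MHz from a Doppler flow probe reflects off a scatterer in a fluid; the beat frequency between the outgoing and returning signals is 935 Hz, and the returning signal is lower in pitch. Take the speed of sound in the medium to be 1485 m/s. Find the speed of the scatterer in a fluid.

0.62 m/s

Double Doppler shift off a moving reflector: f₂ = f₀ · (v + u)/(v − u) (u > 0 toward emitter).
Returning signal is lower, so f₂ = f₀ − Δf = 1120000 − 935 = 1119065 Hz.
Rearranging, u = v · (f₂ − f₀)/(f₂ + f₀) = 1485 × -935/2239065 ≈ -0.62 m/s.
So the scatterer in a fluid is moving at 0.62 m/s away from the emitter.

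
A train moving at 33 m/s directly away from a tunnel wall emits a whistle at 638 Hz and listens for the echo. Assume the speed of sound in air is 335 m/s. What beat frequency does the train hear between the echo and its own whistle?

114 Hz

The tunnel wall receives the sound from a moving source: f₁ = f₀ · v/(v + v_e) = 638 × 335/368 ≈ 580.8 Hz.
On the return leg the train is a moving observer: f₂ = f₁ · (v − v_e)/v = 580.8 × 302/335 ≈ 523.6 Hz.
Beat against the emitted tone: |f₂ − f₀| = 2v_e·f₀/(v + v_e) = 2 × 33 × 638/368 ≈ 114 Hz.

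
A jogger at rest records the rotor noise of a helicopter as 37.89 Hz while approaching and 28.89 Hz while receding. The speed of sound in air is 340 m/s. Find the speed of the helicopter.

46 m/s

f₁/f₂ = (v + v_s)/(v − v_s), so v_s = v · (f₁ − f₂)/(f₁ + f₂).
v_s = 340 × (37.89 − 28.89)/(37.89 + 28.89) = 340 × 9.00/66.78 ≈ 46 m/s.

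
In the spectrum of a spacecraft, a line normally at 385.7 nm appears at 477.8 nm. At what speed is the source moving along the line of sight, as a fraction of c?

0.211c

λ'/λ₀ = 1.2388 > 1 (redshift), so the source is receding.
λ'/λ₀ = √((1 + β)/(1 − β)) for a receding source ⇒ β = (r² − 1)/(r² + 1) with r = λ'/λ₀.
β = (1.5346 − 1)/(1.5346 + 1) ≈ 0.211.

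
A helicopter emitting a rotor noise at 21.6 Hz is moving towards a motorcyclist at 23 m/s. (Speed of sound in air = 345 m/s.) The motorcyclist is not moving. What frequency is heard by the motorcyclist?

23.1 Hz

With the source moving toward a stationary observer, f' = f · v/(v − v_s).
f' = 21.6 × 345/(345 − 23) = 21.6 × 345/322 ≈ 23.1 Hz.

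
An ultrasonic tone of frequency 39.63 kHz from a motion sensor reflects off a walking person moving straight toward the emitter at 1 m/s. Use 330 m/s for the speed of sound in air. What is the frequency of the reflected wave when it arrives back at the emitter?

The walking person first receives the wave as a moving observer: f₁ = f₀ · (v + u)/v = 39.63 × (330 + 1)/330 ≈ 39.8 kHz.
On reflection it acts as a source moving toward the stationary detector: f₂ = f₁ · v/(v − u) = 39.8 × 330/329 ≈ 39.9 kHz.
Equivalently f₂ = f₀ · (v + u)/(v − u).

39.9 kHz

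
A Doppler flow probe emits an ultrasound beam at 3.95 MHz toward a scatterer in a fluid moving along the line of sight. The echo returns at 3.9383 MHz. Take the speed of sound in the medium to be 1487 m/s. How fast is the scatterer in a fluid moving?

2.21 m/s

Double Doppler shift off a moving reflector: f₂ = f₀ · (v + u)/(v − u) (u > 0 toward emitter).
Rearranging, u = v · (f₂ − f₀)/(f₂ + f₀) = 1487 × -0.0117/7.8883 ≈ -2.21 m/s.
So the scatterer in a fluid is moving at 2.21 m/s away from the emitter.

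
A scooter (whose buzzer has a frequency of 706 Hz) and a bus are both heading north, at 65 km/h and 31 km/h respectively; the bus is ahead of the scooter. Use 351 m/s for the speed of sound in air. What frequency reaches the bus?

726 Hz

65 km/h = 18.06 m/s; 31 km/h = 8.611 m/s.
The bus is ahead, so the scooter is moving toward it while the bus is moving away from the scooter.
Both move, so f' = f · (v − v_o)/(v − v_s).
f' = 706 × (351 − 8.611)/(351 − 18.06) = 706 × 342.39/332.94 ≈ 726 Hz.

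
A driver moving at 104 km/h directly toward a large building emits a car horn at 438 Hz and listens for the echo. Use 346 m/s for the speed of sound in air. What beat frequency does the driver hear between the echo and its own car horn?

80 Hz

104 km/h = 28.89 m/s.
The large building receives the sound from a moving source: f₁ = f₀ · v/(v − v_e) = 438 × 346/317.11 ≈ 477.9 Hz.
On the return leg the driver is a moving observer: f₂ = f₁ · (v + v_e)/v = 477.9 × 374.89/346 ≈ 517.8 Hz.
Equivalently f₂ = f₀ · (v + v_e)/(v − v_e).
Beat against the emitted tone: |f₂ − f₀| = 2v_e·f₀/(v − v_e) = 2 × 28.89 × 438/317.11 ≈ 80 Hz.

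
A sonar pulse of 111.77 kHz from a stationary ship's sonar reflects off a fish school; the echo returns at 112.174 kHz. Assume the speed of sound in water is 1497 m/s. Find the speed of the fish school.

2.70 m/s

Double Doppler shift off a moving reflector: f₂ = f₀ · (v + u)/(v − u) (u > 0 toward emitter).
Rearranging, u = v · (f₂ − f₀)/(f₂ + f₀) = 1497 × 0.404/223.944 ≈ 2.70 m/s.
So the fish school is moving at 2.70 m/s toward the emitter.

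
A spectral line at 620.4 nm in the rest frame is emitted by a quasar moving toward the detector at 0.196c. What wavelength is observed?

Relativistic Doppler for wavelength: λ' = λ₀ · √((1 − β)/(1 + β)).
λ' = 620.4 × √(0.8040/1.1960) = 620.4 × 0.81990 ≈ 508.7 nm.

508.7 nm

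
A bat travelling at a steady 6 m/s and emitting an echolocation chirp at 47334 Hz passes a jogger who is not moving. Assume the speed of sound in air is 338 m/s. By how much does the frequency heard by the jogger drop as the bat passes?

1681 Hz

Approaching: f₁ = f · v/(v − v_s) = 47334 × 338/332 ≈ 48189 Hz.
Receding: f₂ = f · v/(v + v_s) = 47334 × 338/344 ≈ 46508 Hz.
Drop: f₁ − f₂ = 2f·v·v_s/(v² − v_s²) = 2 × 47334 × 338 × 6/(338² − 6²) ≈ 1681 Hz.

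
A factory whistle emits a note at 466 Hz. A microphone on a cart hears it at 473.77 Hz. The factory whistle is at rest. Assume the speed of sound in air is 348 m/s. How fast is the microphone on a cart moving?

f' > f, so the microphone on a cart is approaching.
f' = f · (v + v_o)/v ⇒ v_o = v · |f'/f − 1|.
v_o = 348 × |473.77/466 − 1| = 348 × 0.01667 ≈ 5.8 m/s.

5.8 m/s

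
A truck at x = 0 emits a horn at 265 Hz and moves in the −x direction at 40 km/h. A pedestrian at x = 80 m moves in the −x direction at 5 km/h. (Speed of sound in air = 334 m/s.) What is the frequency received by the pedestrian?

258 Hz

40 km/h = 11.11 m/s; 5 km/h = 1.389 m/s.
The observer lies on the +x side, so the source is heading away from the observer and the observer is heading toward the source.
With source receding and observer approaching, f' = f · (v + v_o)/(v + v_s).
f' = 265 × (334 + 1.389)/(334 + 11.11) = 265 × 335.39/345.11 ≈ 258 Hz.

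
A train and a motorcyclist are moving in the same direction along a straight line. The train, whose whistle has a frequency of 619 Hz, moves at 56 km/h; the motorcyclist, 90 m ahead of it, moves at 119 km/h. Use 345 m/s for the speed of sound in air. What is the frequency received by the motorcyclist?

56 km/h = 15.56 m/s; 119 km/h = 33.06 m/s.
The motorcyclist is ahead, so the train is moving toward it while the motorcyclist is moving away from the train.
With source approaching and observer receding, f' = f · (v − v_o)/(v − v_s).
f' = 619 × (345 − 33.06)/(345 − 15.56) = 619 × 311.94/329.44 ≈ 586 Hz.

586 Hz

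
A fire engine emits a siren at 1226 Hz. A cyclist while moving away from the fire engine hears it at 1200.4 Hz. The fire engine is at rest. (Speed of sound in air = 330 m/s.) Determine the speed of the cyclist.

f' = f · (v − v_o)/v ⇒ v_o = v · |f'/f − 1|.
v_o = 330 × |1200.4/1226 − 1| = 330 × 0.02088 ≈ 6.9 m/s.

6.9 m/s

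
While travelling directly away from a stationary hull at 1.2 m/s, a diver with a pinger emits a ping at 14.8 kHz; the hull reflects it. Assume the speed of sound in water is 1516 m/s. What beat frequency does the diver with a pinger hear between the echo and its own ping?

23.4 Hz

The hull receives the sound from a moving source: f₁ = f₀ · v/(v + v_e) = 14.8 × 1516/1517.2 ≈ 14.7883 kHz.
On the return leg the diver with a pinger is a moving observer: f₂ = f₁ · (v − v_e)/v = 14.7883 × 1514.8/1516 ≈ 14.7766 kHz.
Equivalently f₂ = f₀ · (v − v_e)/(v + v_e).
Beat against the emitted tone (with f₀ = 14800 Hz): |f₂ − f₀| = 2v_e·f₀/(v + v_e) = 2 × 1.2 × 14800/1517.2 ≈ 23.4 Hz.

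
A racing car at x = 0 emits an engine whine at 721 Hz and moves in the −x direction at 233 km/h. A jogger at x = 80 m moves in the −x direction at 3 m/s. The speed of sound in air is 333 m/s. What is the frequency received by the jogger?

609 Hz

233 km/h = 64.72 m/s.
The observer lies on the +x side, so the source is heading away from the observer and the observer is heading toward the source.
With source receding and observer approaching, f' = f · (v + v_o)/(v + v_s).
f' = 721 × (333 + 3)/(333 + 64.72) = 721 × 336/397.72 ≈ 609 Hz.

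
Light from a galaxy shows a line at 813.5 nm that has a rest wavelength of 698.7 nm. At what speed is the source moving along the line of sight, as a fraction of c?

0.151c

λ'/λ₀ = 1.1643 > 1 (redshift), so the source is receding.
λ'/λ₀ = √((1 + β)/(1 − β)) for a receding source ⇒ β = (r² − 1)/(r² + 1) with r = λ'/λ₀.
β = (1.3556 − 1)/(1.3556 + 1) ≈ 0.151.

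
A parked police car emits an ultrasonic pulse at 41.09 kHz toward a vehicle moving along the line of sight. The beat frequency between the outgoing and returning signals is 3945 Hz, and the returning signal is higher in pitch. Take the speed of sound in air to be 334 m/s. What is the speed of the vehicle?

Double Doppler shift off a moving reflector: f₂ = f₀ · (v + u)/(v − u) (u > 0 toward emitter).
Returning signal is higher, so f₂ = f₀ + Δf = 41090 + 3945 = 45035 Hz.
Rearranging, u = v · (f₂ − f₀)/(f₂ + f₀) = 334 × 3945/86125 ≈ 15.3 m/s.
So the vehicle is moving at 15.3 m/s toward the emitter.

15.3 m/s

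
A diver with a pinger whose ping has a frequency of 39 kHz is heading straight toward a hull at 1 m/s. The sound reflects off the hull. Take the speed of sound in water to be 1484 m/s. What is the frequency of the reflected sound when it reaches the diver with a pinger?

39.1 kHz

The hull receives the sound from a moving source: f₁ = f₀ · v/(v − v_e) = 39 × 1484/1483 ≈ 39.0 kHz.
On the return leg the diver with a pinger is a moving observer: f₂ = f₁ · (v + v_e)/v = 39.0 × 1485/1484 ≈ 39.1 kHz.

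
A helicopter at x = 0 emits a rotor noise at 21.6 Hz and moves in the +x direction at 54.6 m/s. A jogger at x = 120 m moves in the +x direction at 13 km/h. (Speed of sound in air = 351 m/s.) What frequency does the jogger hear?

25.3 Hz

13 km/h = 3.611 m/s.
The observer lies on the +x side, so the source is heading toward the observer and the observer is heading away from the source.
With source approaching and observer receding, f' = f · (v − v_o)/(v − v_s).
f' = 21.6 × (351 − 3.611)/(351 − 54.6) = 21.6 × 347.39/296.4 ≈ 25.3 Hz.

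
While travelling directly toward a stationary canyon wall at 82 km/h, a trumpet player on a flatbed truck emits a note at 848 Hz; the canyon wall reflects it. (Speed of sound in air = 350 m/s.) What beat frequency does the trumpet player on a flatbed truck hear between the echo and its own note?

118 Hz

82 km/h = 22.78 m/s.
The canyon wall receives the sound from a moving source: f₁ = f₀ · v/(v − v_e) = 848 × 350/327.22 ≈ 907.0 Hz.
On the return leg the trumpet player on a flatbed truck is a moving observer: f₂ = f₁ · (v + v_e)/v = 907.0 × 372.78/350 ≈ 966.1 Hz.
Beat against the emitted tone: |f₂ − f₀| = 2v_e·f₀/(v − v_e) = 2 × 22.78 × 848/327.22 ≈ 118 Hz.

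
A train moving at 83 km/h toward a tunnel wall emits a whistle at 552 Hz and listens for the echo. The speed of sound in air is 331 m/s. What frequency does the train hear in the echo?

83 km/h = 23.06 m/s.
The tunnel wall receives the sound from a moving source: f₁ = f₀ · v/(v − v_e) = 552 × 331/307.94 ≈ 593 Hz.
On the return leg the train is a moving observer: f₂ = f₁ · (v + v_e)/v = 593 × 354.06/331 ≈ 635 Hz.

635 Hz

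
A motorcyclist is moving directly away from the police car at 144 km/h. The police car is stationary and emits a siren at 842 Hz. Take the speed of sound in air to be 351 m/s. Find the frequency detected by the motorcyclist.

746 Hz

144 km/h = 40 m/s.
Moving observer, stationary source: f' = f · (v − v_o)/v.
f' = 842 × (351 − 40)/351 = 842 × 311/351 ≈ 746 Hz.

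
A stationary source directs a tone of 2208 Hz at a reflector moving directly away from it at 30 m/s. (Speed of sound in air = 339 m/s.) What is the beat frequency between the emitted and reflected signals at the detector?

The reflector first receives the wave as a moving observer: f₁ = f₀ · (v − u)/v = 2208 × (339 − 30)/339 ≈ 2013 Hz.
The reflection then acts as a moving source: f₂ = f₁ · v/(v + u) ≈ 1849 Hz.
Equivalently f₂ = f₀ · (v − u)/(v + u).
Beat frequency: |f₂ − f₀| = 2u·f₀/(v + u) = 2 × 30 × 2208/369 ≈ 359 Hz.

359 Hz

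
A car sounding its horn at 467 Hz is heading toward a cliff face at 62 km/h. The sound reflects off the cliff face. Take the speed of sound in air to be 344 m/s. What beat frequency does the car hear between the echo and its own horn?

62 km/h = 17.22 m/s.
The cliff face receives the sound from a moving source: f₁ = f₀ · v/(v − v_e) = 467 × 344/326.78 ≈ 491.6 Hz.
On the return leg the car is a moving observer: f₂ = f₁ · (v + v_e)/v = 491.6 × 361.22/344 ≈ 516.2 Hz.
Equivalently f₂ = f₀ · (v + v_e)/(v − v_e).
Beat against the emitted tone: |f₂ − f₀| = 2v_e·f₀/(v − v_e) = 2 × 17.22 × 467/326.78 ≈ 49.2 Hz.

49.2 Hz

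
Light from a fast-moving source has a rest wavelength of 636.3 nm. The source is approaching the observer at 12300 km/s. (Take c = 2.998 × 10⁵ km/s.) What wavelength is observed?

β = v/c = 12300/299800 = 0.0410.
Relativistic Doppler for wavelength: λ' = λ₀ · √((1 − β)/(1 + β)).
λ' = 636.3 × √(0.9590/1.0410) = 636.3 × 0.95978 ≈ 610.7 nm.

610.7 nm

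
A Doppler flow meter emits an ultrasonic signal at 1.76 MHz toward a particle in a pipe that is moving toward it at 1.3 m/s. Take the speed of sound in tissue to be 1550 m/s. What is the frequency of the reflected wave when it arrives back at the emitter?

1.7630 MHz

At the particle in a pipe (a moving observer), f₁ = f₀ · (v + u)/v = 1.76 × 1551.3/1550 ≈ 1.7615 MHz.
The reflection then acts as a moving source: f₂ = f₁ · v/(v − u) ≈ 1.7630 MHz.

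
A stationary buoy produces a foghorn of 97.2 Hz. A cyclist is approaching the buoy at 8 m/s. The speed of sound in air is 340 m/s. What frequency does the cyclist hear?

99 Hz

Moving observer, stationary source: f' = f · (v + v_o)/v.
f' = 97.2 × (340 + 8)/340 = 97.2 × 348/340 ≈ 99 Hz.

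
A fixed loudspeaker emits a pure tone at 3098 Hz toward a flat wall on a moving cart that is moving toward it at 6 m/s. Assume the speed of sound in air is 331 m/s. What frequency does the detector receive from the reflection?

3212 Hz

At the flat wall on a moving cart (a moving observer), f₁ = f₀ · (v + u)/v = 3098 × 337/331 ≈ 3154 Hz.
On reflection it acts as a source moving toward the stationary detector: f₂ = f₁ · v/(v − u) = 3154 × 331/325 ≈ 3212 Hz.
Equivalently f₂ = f₀ · (v + u)/(v − u).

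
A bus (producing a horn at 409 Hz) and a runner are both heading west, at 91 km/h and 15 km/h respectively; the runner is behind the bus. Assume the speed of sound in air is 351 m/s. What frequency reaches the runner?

386 Hz

91 km/h = 25.28 m/s; 15 km/h = 4.167 m/s.
The runner is behind, so the bus is moving away from it while the runner is moving toward the bus.
With source receding and observer approaching, f' = f · (v + v_o)/(v + v_s).
f' = 409 × (351 + 4.167)/(351 + 25.28) = 409 × 355.17/376.28 ≈ 386 Hz.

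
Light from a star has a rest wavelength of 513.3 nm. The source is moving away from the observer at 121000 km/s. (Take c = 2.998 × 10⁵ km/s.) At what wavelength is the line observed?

β = v/c = 121000/299800 = 0.4036.
Relativistic Doppler for wavelength: λ' = λ₀ · √((1 + β)/(1 − β)).
λ' = 513.3 × √(1.4036/0.5964) = 513.3 × 1.53410 ≈ 787.5 nm.

787.5 nm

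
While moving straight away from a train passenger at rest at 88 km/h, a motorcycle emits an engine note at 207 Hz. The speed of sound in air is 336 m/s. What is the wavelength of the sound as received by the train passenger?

1.74 m

88 km/h = 24.44 m/s.
Moving source, stationary observer: f' = f · v/(v + v_s) since the source is receding.
f' = 207 × 336/(336 + 24.44) ≈ 193 Hz.
λ' = v/f' = 336/192.962 ≈ 1.74 m.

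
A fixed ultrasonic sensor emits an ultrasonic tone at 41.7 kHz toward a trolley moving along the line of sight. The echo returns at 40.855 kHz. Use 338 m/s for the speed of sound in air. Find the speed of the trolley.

Double Doppler shift off a moving reflector: f₂ = f₀ · (v + u)/(v − u) (u > 0 toward emitter).
Rearranging, u = v · (f₂ − f₀)/(f₂ + f₀) = 338 × -0.845/82.555 ≈ -3.5 m/s.
So the trolley is moving at 3.5 m/s away from the emitter.

3.5 m/s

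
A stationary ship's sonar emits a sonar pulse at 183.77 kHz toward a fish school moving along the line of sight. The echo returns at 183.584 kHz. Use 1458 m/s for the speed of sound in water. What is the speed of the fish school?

0.74 m/s

Double Doppler shift off a moving reflector: f₂ = f₀ · (v + u)/(v − u) (u > 0 toward emitter).
Rearranging, u = v · (f₂ − f₀)/(f₂ + f₀) = 1458 × -0.186/367.354 ≈ -0.74 m/s.
So the fish school is moving at 0.74 m/s away from the emitter.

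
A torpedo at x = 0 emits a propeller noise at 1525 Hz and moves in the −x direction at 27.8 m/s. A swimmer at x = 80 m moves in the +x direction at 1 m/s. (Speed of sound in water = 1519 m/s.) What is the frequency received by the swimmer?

The observer lies on the +x side, so the source is heading away from the observer and the observer is heading away from the source.
Both move, so f' = f · (v − v_o)/(v + v_s).
f' = 1525 × (1519 − 1)/(1519 + 27.8) = 1525 × 1518/1546.8 ≈ 1497 Hz.

1497 Hz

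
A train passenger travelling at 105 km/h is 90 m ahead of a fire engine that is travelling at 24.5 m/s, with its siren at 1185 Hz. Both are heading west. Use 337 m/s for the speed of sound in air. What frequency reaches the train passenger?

105 km/h = 29.17 m/s.
The train passenger is ahead, so the fire engine is moving toward it while the train passenger is moving away from the fire engine.
Both move, so f' = f · (v − v_o)/(v − v_s).
f' = 1185 × (337 − 29.17)/(337 − 24.5) = 1185 × 307.83/312.5 ≈ 1167 Hz.

1167 Hz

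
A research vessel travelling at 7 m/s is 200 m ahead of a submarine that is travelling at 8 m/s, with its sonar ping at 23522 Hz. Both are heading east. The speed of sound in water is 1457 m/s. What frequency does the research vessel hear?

23538 Hz

The research vessel is ahead, so the submarine is moving toward it while the research vessel is moving away from the submarine.
With source approaching and observer receding, f' = f · (v − v_o)/(v − v_s).
f' = 23522 × (1457 − 7)/(1457 − 8) = 23522 × 1450/1449 ≈ 23538 Hz.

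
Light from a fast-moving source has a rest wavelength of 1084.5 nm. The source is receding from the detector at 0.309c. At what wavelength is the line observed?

1492.7 nm

Relativistic Doppler for wavelength: λ' = λ₀ · √((1 + β)/(1 − β)).
λ' = 1084.5 × √(1.3090/0.6910) = 1084.5 × 1.37636 ≈ 1492.7 nm.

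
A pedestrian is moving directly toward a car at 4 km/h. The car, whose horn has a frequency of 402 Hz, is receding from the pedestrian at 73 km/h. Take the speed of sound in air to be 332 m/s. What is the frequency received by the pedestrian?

380 Hz

73 km/h = 20.28 m/s; 4 km/h = 1.111 m/s.
Both move, so f' = f · (v + v_o)/(v + v_s).
f' = 402 × (332 + 1.111)/(332 + 20.28) = 402 × 333.11/352.28 ≈ 380 Hz.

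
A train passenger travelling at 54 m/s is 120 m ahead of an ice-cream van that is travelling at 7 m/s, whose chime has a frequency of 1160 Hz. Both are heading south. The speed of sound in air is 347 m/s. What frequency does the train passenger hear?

1000 Hz

The train passenger is ahead, so the ice-cream van is moving toward it while the train passenger is moving away from the ice-cream van.
Both move, so f' = f · (v − v_o)/(v − v_s).
f' = 1160 × (347 − 54)/(347 − 7) = 1160 × 293/340 ≈ 1000 Hz.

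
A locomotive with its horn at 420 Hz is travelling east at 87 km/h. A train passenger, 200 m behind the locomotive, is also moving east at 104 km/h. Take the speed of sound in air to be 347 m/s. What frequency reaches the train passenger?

425 Hz

87 km/h = 24.17 m/s; 104 km/h = 28.89 m/s.
The train passenger is behind, so the locomotive is moving away from it while the train passenger is moving toward the locomotive.
General Doppler shift: f' = f · (v + v_o)/(v + v_s).
f' = 420 × (347 + 28.89)/(347 + 24.17) = 420 × 375.89/371.17 ≈ 425 Hz.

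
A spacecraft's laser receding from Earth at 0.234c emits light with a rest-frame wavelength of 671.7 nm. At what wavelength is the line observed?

852.5 nm

Relativistic Doppler for wavelength: λ' = λ₀ · √((1 + β)/(1 − β)).
λ' = 671.7 × √(1.2340/0.7660) = 671.7 × 1.26924 ≈ 852.5 nm.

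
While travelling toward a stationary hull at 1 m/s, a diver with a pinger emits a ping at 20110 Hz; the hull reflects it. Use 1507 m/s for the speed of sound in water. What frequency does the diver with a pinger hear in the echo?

20137 Hz

The hull receives the sound from a moving source: f₁ = f₀ · v/(v − v_e) = 20110 × 1507/1506 ≈ 20123 Hz.
On the return leg the diver with a pinger is a moving observer: f₂ = f₁ · (v + v_e)/v = 20123 × 1508/1507 ≈ 20137 Hz.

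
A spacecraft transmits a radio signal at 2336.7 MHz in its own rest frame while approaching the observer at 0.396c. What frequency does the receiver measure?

3552.4 MHz

Relativistic Doppler for frequency: f' = f₀ · √((1 + β)/(1 − β)).
f' = 2336.7 × √(1.3960/0.6040) = 2336.7 × 1.52028 ≈ 3552.4 MHz.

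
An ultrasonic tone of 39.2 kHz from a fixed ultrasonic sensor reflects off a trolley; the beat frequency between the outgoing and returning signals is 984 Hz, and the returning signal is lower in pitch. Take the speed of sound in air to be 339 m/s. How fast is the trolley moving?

4.3 m/s

Double Doppler shift off a moving reflector: f₂ = f₀ · (v + u)/(v − u) (u > 0 toward emitter).
Returning signal is lower, so f₂ = f₀ − Δf = 39200 − 984 = 38216 Hz.
Rearranging, u = v · (f₂ − f₀)/(f₂ + f₀) = 339 × -984/77416 ≈ -4.3 m/s.
So the trolley is moving at 4.3 m/s away from the emitter.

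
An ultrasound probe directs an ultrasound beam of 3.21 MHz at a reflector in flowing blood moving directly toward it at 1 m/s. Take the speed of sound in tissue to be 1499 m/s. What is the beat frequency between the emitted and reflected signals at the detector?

At the reflector in flowing blood (a moving observer), f₁ = f₀ · (v + u)/v = 3.21 × 1500/1499 ≈ 3.21214 MHz.
The reflection then acts as a moving source: f₂ = f₁ · v/(v − u) ≈ 3.21429 MHz.
Equivalently f₂ = f₀ · (v + u)/(v − u).
Beat frequency (with f₀ = 3210000 Hz): |f₂ − f₀| = 2u·f₀/(v − u) = 2 × 1 × 3210000/1498 ≈ 4286 Hz.

4286 Hz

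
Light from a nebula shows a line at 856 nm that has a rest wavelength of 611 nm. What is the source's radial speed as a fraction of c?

λ'/λ₀ = 1.4010 > 1 (redshift), so the source is receding.
λ'/λ₀ = √((1 + β)/(1 − β)) for a receding source ⇒ β = (r² − 1)/(r² + 1) with r = λ'/λ₀.
β = (1.9628 − 1)/(1.9628 + 1) ≈ 0.325.

0.325c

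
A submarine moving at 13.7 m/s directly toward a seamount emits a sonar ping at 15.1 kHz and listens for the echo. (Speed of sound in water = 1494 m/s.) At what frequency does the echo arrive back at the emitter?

The seamount receives the sound from a moving source: f₁ = f₀ · v/(v − v_e) = 15.1 × 1494/1480.3 ≈ 15.24 kHz.
On the return leg the submarine is a moving observer: f₂ = f₁ · (v + v_e)/v = 15.24 × 1507.7/1494 ≈ 15.38 kHz.
Equivalently f₂ = f₀ · (v + v_e)/(v − v_e).

15.38 kHz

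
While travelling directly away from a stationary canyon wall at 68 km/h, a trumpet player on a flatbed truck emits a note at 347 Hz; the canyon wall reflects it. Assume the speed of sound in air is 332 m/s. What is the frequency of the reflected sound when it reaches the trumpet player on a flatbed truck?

310 Hz

68 km/h = 18.89 m/s.
The canyon wall receives the sound from a moving source: f₁ = f₀ · v/(v + v_e) = 347 × 332/350.89 ≈ 328 Hz.
On the return leg the trumpet player on a flatbed truck is a moving observer: f₂ = f₁ · (v − v_e)/v = 328 × 313.11/332 ≈ 310 Hz.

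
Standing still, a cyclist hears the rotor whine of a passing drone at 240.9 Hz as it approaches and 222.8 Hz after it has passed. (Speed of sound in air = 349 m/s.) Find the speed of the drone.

f₁/f₂ = (v + v_s)/(v − v_s), so v_s = v · (f₁ − f₂)/(f₁ + f₂).
v_s = 349 × (240.9 − 222.8)/(240.9 + 222.8) = 349 × 18.1/463.7 ≈ 13.6 m/s.

13.6 m/s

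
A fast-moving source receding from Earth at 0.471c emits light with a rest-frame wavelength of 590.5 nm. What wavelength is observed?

Relativistic Doppler for wavelength: λ' = λ₀ · √((1 + β)/(1 − β)).
λ' = 590.5 × √(1.4710/0.5290) = 590.5 × 1.66755 ≈ 984.7 nm.

984.7 nm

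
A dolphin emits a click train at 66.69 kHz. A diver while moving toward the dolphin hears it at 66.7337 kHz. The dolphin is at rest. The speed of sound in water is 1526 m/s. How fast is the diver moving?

f' = f · (v + v_o)/v ⇒ v_o = v · |f'/f − 1|.
v_o = 1526 × |66.7337/66.69 − 1| = 1526 × 0.0006553 ≈ 1.00 m/s.

1.00 m/s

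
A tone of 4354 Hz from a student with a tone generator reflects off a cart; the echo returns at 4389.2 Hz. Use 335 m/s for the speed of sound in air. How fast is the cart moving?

1.35 m/s

Double Doppler shift off a moving reflector: f₂ = f₀ · (v + u)/(v − u) (u > 0 toward emitter).
Rearranging, u = v · (f₂ − f₀)/(f₂ + f₀) = 335 × 35.2/8743.2 ≈ 1.35 m/s.
So the cart is moving at 1.35 m/s toward the emitter.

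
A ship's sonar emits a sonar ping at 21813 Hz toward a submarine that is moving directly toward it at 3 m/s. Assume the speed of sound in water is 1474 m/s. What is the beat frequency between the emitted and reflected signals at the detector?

The submarine first receives the wave as a moving observer: f₁ = f₀ · (v + u)/v = 21813 × (1474 + 3)/1474 ≈ 21857.4 Hz.
On reflection it acts as a source moving toward the stationary detector: f₂ = f₁ · v/(v − u) = 21857.4 × 1474/1471 ≈ 21902.0 Hz.
Beat frequency: |f₂ − f₀| = 2u·f₀/(v − u) = 2 × 3 × 21813/1471 ≈ 89 Hz.

89 Hz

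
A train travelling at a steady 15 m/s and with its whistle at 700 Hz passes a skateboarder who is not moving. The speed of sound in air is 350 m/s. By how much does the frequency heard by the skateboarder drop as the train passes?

Approaching: f₁ = f · v/(v − v_s) = 700 × 350/335 ≈ 731.3 Hz.
Receding: f₂ = f · v/(v + v_s) = 700 × 350/365 ≈ 671.2 Hz.
Drop: f₁ − f₂ = 2f·v·v_s/(v² − v_s²) = 2 × 700 × 350 × 15/(350² − 15²) ≈ 60.1 Hz.

60.1 Hz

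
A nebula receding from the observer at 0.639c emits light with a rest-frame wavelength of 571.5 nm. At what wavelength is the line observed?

Relativistic Doppler for wavelength: λ' = λ₀ · √((1 + β)/(1 − β)).
λ' = 571.5 × √(1.6390/0.3610) = 571.5 × 2.13077 ≈ 1217.7 nm.

1217.7 nm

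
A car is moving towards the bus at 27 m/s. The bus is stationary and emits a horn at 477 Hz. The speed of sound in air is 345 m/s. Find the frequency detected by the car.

514 Hz

Moving observer, stationary source: f' = f · (v + v_o)/v.
f' = 477 × (345 + 27)/345 = 477 × 372/345 ≈ 514 Hz.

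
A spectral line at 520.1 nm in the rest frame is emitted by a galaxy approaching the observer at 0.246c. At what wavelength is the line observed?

Relativistic Doppler for wavelength: λ' = λ₀ · √((1 − β)/(1 + β)).
λ' = 520.1 × √(0.7540/1.2460) = 520.1 × 0.77791 ≈ 404.6 nm.

404.6 nm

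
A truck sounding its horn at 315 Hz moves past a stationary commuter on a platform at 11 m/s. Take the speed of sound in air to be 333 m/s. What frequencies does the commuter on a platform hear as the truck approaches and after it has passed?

Approaching: f₁ = f · v/(v − v_s) = 315 × 333/322 ≈ 326 Hz.
Receding: f₂ = f · v/(v + v_s) = 315 × 333/344 ≈ 305 Hz.

326 Hz approaching; 305 Hz receding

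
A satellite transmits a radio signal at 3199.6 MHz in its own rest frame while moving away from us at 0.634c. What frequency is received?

1514.3 MHz

Relativistic Doppler for frequency: f' = f₀ · √((1 − β)/(1 + β)).
f' = 3199.6 × √(0.3660/1.6340) = 3199.6 × 0.47328 ≈ 1514.3 MHz.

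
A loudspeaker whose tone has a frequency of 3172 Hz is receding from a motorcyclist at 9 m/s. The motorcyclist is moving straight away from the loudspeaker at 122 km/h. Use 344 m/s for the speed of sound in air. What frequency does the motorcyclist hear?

2787 Hz

122 km/h = 33.89 m/s.
With source receding and observer receding, f' = f · (v − v_o)/(v + v_s).
f' = 3172 × (344 − 33.89)/(344 + 9) = 3172 × 310.11/353 ≈ 2787 Hz.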